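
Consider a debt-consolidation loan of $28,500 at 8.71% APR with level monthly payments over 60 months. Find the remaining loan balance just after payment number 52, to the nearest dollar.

With monthly rate i = 8.71%/12 = 0.0072583, the balance after k of n payments is P · [(1+i)^n − (1+i)^k] / [(1+i)^n − 1].
(1+0.0072583)^60 = 1.54330636 and (1+0.0072583)^52 = 1.45654932, so the balance is 28,500 × (1.54330636 − 1.45654932) / (1.54330636 − 1) = $4,550.98.

$4,551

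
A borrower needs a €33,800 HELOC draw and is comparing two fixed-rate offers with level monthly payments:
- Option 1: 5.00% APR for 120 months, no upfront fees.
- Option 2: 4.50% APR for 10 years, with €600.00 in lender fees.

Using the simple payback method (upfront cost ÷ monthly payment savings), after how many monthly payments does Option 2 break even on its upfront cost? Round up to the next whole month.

74 months

Option 1: at 5.00% the monthly rate is 0.0041667, so the payment is 33,800 × 0.0041667 / (1 − 1.0041667^−120) = €358.50.
Option 2: monthly rate = 4.5%/12 = 0.0037500; payment = 33,800 × 0.0037500 / (1 − (1+0.0037500)^−120) = €350.30.
Monthly savings = €358.50 − €350.30 = €8.20.
Break-even = €600.00 / €8.20 = 73.17 → 74 months.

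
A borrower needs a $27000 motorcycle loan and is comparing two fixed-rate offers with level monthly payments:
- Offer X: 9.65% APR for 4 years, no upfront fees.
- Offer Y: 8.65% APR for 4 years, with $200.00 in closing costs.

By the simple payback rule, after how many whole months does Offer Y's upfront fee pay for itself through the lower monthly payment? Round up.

16 months

Offer X: at 9.65% the monthly rate is 0.0080417, so the payment is 27,000 × 0.0080417 / (1 − 1.0080417^−48) = $680.26.
Offer Y: monthly rate = 8.65%/12 = 0.0072083; payment = 27,000 × 0.0072083 / (1 − (1+0.0072083)^−48) = $667.42.
Monthly savings = $680.26 − $667.42 = $12.84.
Break-even = $200.00 / $12.84 = 15.58 → 16 months.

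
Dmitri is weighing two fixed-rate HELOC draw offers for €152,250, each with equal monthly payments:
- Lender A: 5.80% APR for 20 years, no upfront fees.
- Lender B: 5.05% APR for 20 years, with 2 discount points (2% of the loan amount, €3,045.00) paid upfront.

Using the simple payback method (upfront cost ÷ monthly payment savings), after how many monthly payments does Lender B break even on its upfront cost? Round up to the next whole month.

48 months

Lender A: monthly rate = 5.8%/12 = 0.0048333; payment = 152,250 × 0.0048333 / (1 − (1+0.0048333)^−240) = €1,073.27.
Lender B: at 5.05% the monthly rate is 0.0042083, so the payment is 152,250 × 0.0042083 / (1 − 1.0042083^−240) = €1,008.99.
Monthly savings = €1,073.27 − €1,008.99 = €64.28.
Break-even = €3,045.00 / €64.28 = 47.37 → 48 months.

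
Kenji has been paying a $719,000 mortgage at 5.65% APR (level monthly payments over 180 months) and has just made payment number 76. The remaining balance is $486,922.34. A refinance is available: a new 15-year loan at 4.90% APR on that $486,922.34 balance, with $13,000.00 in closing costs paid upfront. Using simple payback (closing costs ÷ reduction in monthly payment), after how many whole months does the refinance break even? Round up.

7 months

Current payment = 719,000 × 5.65%/12 / (1 − (1+0.0047083)^−180) = $5,932.22.
Refinanced payment = 486,922.34 × 0.0040833 / (1 − (1+0.0040833)^−180) = $3,825.23.
Monthly savings = $5,932.22 − $3,825.23 = $2,106.99.
Break-even = $13,000.00 / $2,106.99 = 6.17 → 7 months.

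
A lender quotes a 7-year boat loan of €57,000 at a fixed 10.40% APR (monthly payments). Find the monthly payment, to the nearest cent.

At 10.40% the monthly rate is 0.0086667, so the payment is 57,000 × 0.0086667 / (1 − 1.0086667^−84) = €958.09.

€958.09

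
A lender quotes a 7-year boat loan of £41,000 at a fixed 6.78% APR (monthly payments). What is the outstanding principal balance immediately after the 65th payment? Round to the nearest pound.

With monthly rate i = 6.78%/12 = 0.0056500, the balance after k of n payments is P · [(1+i)^n − (1+i)^k] / [(1+i)^n − 1].
(1+0.0056500)^84 = 1.60522556 and (1+0.0056500)^65 = 1.44226733, so the balance is 41,000 × (1.60522556 − 1.44226733) / (1.60522556 − 1) = £11,039.33.

£11,039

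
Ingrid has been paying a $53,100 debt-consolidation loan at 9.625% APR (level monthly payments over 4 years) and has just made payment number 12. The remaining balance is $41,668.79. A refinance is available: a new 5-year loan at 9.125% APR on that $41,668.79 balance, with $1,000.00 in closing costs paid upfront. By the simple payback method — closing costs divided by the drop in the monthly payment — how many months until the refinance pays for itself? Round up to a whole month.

3 months

Current payment = 53,100 × 9.625%/12 / (1 − (1+0.0080208)^−48) = $1,337.21.
Refinanced payment = 41,668.79 × 0.0076042 / (1 − (1+0.0076042)^−60) = $867.51.
Monthly savings = $1,337.21 − $867.51 = $469.70.
Break-even = $1,000.00 / $469.70 = 2.13 → 3 months.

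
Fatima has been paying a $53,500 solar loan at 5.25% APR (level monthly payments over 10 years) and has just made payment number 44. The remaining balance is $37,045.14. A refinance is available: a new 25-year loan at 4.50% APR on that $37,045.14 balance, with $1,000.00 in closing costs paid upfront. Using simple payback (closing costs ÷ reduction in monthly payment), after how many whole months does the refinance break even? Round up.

3 months

Current payment = 53,500 × 5.25%/12 / (1 − (1+0.0043750)^−120) = $574.01.
Refinanced payment = 37,045.14 × 0.0037500 / (1 − (1+0.0037500)^−300) = $205.91.
Monthly savings = $574.01 − $205.91 = $368.10.
Break-even = $1,000.00 / $368.10 = 2.72 → 3 months.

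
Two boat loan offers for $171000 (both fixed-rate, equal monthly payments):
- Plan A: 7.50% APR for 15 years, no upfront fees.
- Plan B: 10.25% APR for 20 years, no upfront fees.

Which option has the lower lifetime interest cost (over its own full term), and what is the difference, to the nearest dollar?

Plan A by $117,532

Plan A: at 7.50% the monthly rate is 0.0062500, so the payment is 171,000 × 0.0062500 / (1 − 1.0062500^−180) = $1,585.19.
Total interest on Plan A = 180 × $1,585.19 − $171,000 = $114,334.20.
Plan B: at 10.25% the monthly rate is 0.0085417, so the payment is 171,000 × 0.0085417 / (1 − 1.0085417^−240) = $1,678.61.
Total interest on Plan B = 240 × $1,678.61 − $171,000 = $231,866.40.
Plan A is lower by $117,532.20.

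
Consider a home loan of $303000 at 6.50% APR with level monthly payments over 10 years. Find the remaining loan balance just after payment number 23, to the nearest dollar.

$259,055

With monthly rate i = 6.5%/12 = 0.0054167, the balance after k of n payments is P · [(1+i)^n − (1+i)^k] / [(1+i)^n − 1].
(1+0.0054167)^120 = 1.91218375 and (1+0.0054167)^23 = 1.13229566, so the balance is 303,000 × (1.91218375 − 1.13229566) / (1.91218375 − 1) = $259,055.36.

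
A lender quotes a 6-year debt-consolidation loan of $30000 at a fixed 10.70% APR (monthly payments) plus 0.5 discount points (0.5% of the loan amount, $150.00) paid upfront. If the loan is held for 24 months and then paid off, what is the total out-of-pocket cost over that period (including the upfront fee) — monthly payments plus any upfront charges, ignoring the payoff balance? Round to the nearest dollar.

Monthly rate = 10.7%/12 = 0.0089167; payment = 30,000 × 0.0089167 / (1 − (1+0.0089167)^−72) = $566.42.
Total outlay = 24 × $566.42 + $150.00 = $13,744.08.

$13,744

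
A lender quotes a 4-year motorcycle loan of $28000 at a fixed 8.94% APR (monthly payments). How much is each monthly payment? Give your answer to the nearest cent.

At 8.94% the monthly rate is 0.0074500, so the payment is 28,000 × 0.0074500 / (1 − 1.0074500^−48) = $695.98.

$695.98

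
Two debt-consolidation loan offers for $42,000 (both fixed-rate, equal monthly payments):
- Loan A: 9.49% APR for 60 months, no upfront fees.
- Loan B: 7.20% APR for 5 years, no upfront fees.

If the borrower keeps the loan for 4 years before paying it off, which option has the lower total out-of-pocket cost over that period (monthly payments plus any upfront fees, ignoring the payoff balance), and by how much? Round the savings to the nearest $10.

Loan B by $2,220

Loan A: at 9.49% the monthly rate is 0.0079083, so the payment is 42,000 × 0.0079083 / (1 − 1.0079083^−60) = $881.87.
Loan B: at 7.20% the monthly rate is 0.0060000, so the payment is 42,000 × 0.0060000 / (1 − 1.0060000^−60) = $835.62.
Over 48 months: Loan A costs 48 × $881.87 = $42,329.76; Loan B costs 48 × $835.62 = $40,109.76.
Loan B is cheaper by $42,329.76 − $40,109.76 = $2,220.00.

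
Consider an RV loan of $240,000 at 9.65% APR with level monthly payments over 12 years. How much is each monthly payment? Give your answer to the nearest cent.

$2,819.87

Monthly rate = 9.65%/12 = 0.0080417; payment = 240,000 × 0.0080417 / (1 − (1+0.0080417)^−144) = $2,819.87.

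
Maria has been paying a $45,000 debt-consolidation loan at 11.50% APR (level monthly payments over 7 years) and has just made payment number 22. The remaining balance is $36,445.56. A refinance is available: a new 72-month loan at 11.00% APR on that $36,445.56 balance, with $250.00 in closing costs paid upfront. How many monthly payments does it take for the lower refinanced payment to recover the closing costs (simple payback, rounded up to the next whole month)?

3 months

Current payment = 45,000 × 11.5%/12 / (1 − (1+0.0095833)^−84) = $782.39.
Refinanced payment = 36,445.56 × 0.0091667 / (1 − (1+0.0091667)^−72) = $693.71.
Monthly savings = $782.39 − $693.71 = $88.68.
Break-even = $250.00 / $88.68 = 2.82 → 3 months.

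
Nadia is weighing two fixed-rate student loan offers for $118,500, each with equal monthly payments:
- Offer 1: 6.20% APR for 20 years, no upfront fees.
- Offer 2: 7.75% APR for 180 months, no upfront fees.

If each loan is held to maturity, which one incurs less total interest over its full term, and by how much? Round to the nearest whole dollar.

Offer 1: at 6.20% the monthly rate is 0.0051667, so the payment is 118,500 × 0.0051667 / (1 − 1.0051667^−240) = $862.70.
Total interest on Offer 1 = 240 × $862.70 − $118,500 = $88,548.00.
Offer 2: monthly rate = 7.75%/12 = 0.0064583; payment = 118,500 × 0.0064583 / (1 − (1+0.0064583)^−180) = $1,115.41.
Total interest on Offer 2 = 180 × $1,115.41 − $118,500 = $82,273.80.
Offer 2 is lower by $6,274.20.

Offer 2 by $6,274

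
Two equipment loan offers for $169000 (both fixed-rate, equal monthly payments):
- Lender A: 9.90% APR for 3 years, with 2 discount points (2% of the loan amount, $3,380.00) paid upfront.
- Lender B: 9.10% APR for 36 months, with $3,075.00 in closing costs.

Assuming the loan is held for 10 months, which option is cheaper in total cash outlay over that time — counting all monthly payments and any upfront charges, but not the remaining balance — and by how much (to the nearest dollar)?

Lender A: monthly rate = 9.9%/12 = 0.0082500; payment = 169,000 × 0.0082500 / (1 − (1+0.0082500)^−36) = $5,445.22.
Lender B: at 9.10% the monthly rate is 0.0075833, so the payment is 169,000 × 0.0075833 / (1 − 1.0075833^−36) = $5,382.02.
Over 10 months: Lender A costs 10 × $5,445.22 + $3,380.00 = $57,832.20; Lender B costs 10 × $5,382.02 + $3,075.00 = $56,895.20.
Lender B is cheaper by $57,832.20 − $56,895.20 = $937.00.

Lender B by $937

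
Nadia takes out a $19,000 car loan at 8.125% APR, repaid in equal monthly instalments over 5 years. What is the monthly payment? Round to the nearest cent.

$386.39

Monthly rate = 8.125%/12 = 0.0067708; payment = 19,000 × 0.0067708 / (1 − (1+0.0067708)^−60) = $386.39.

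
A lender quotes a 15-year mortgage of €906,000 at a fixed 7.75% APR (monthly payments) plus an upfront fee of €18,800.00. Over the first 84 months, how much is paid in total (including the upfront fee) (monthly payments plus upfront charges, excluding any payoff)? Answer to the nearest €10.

€735,150

Monthly rate = 7.75%/12 = 0.0064583; payment = 906,000 × 0.0064583 / (1 − (1+0.0064583)^−180) = €8,527.96.
Total outlay = 84 × €8,527.96 + €18,800.00 = €735,148.64.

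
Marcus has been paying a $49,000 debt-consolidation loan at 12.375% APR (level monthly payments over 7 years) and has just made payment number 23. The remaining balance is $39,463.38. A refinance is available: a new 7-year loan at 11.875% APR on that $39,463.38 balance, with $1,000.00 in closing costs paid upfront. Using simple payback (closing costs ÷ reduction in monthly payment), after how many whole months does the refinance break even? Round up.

Current payment = 49,000 × 12.375%/12 / (1 − (1+0.0103125)^−84) = $874.84.
Refinanced payment = 39,463.38 × 0.0098958 / (1 − (1+0.0098958)^−84) = $694.00.
Monthly savings = $874.84 − $694.00 = $180.84.
Break-even = $1,000.00 / $180.84 = 5.53 → 6 months.

6 months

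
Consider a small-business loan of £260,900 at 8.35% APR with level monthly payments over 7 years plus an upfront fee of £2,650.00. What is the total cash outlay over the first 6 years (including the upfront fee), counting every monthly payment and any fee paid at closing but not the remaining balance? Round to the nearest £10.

£298,720

Monthly rate = 8.35%/12 = 0.0069583; payment = 260,900 × 0.0069583 / (1 − (1+0.0069583)^−84) = £4,112.09.
Total outlay = 72 × £4,112.09 + £2,650.00 = £298,720.48.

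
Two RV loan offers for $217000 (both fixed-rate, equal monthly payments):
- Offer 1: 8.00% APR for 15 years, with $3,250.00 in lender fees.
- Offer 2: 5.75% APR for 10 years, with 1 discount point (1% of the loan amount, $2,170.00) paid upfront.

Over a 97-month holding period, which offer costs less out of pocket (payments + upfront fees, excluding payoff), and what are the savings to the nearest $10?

Offer 1 by $28,820

Offer 1: monthly rate = 8%/12 = 0.0066667; payment = 217,000 × 0.0066667 / (1 − (1+0.0066667)^−180) = $2,073.77.
Offer 2: monthly rate = 5.75%/12 = 0.0047917; payment = 217,000 × 0.0047917 / (1 − (1+0.0047917)^−120) = $2,381.99.
Over 97 months: Offer 1 costs 97 × $2,073.77 + $3,250.00 = $204,405.69; Offer 2 costs 97 × $2,381.99 + $2,170.00 = $233,223.03.
Offer 1 is cheaper by $233,223.03 − $204,405.69 = $28,817.34.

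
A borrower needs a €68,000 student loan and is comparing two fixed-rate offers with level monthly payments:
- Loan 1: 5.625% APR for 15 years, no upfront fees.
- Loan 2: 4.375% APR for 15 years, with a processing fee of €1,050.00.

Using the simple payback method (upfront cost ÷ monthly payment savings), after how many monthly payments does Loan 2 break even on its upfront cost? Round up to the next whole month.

Loan 1: at 5.625% the monthly rate is 0.0046875, so the payment is 68,000 × 0.0046875 / (1 − 1.0046875^−180) = €560.14.
Loan 2: at 4.375% the monthly rate is 0.0036458, so the payment is 68,000 × 0.0036458 / (1 − 1.0036458^−180) = €515.86.
Monthly savings = €560.14 − €515.86 = €44.28.
Break-even = €1,050.00 / €44.28 = 23.71 → 24 months.

24 months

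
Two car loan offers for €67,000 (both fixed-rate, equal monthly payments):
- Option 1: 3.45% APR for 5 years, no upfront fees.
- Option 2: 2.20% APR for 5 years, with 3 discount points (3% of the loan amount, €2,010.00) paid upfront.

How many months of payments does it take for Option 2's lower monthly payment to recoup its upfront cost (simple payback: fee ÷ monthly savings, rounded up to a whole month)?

55 months

Option 1: at 3.45% the monthly rate is 0.0028750, so the payment is 67,000 × 0.0028750 / (1 − 1.0028750^−60) = €1,217.35.
Option 2: at 2.20% the monthly rate is 0.0018333, so the payment is 67,000 × 0.0018333 / (1 − 1.0018333^−60) = €1,180.23.
Monthly savings = €1,217.35 − €1,180.23 = €37.12.
Break-even = €2,010.00 / €37.12 = 54.15 → 55 months.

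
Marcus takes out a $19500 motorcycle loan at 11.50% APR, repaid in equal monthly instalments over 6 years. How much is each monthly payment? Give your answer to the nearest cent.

Monthly rate = 11.5%/12 = 0.0095833; payment = 19,500 × 0.0095833 / (1 − (1+0.0095833)^−72) = $376.18.

$376.18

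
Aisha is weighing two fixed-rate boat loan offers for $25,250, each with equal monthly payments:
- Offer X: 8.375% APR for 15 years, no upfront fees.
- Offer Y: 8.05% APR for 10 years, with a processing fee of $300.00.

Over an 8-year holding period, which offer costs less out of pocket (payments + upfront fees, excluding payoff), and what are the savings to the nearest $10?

Offer X: at 8.375% the monthly rate is 0.0069792, so the payment is 25,250 × 0.0069792 / (1 − 1.0069792^−180) = $246.80.
Offer Y: at 8.05% the monthly rate is 0.0067083, so the payment is 25,250 × 0.0067083 / (1 − 1.0067083^−120) = $307.02.
Over 96 months: Offer X costs 96 × $246.80 = $23,692.80; Offer Y costs 96 × $307.02 + $300.00 = $29,773.92.
Offer X is cheaper by $29,773.92 − $23,692.80 = $6,081.12.

Offer X by $6,080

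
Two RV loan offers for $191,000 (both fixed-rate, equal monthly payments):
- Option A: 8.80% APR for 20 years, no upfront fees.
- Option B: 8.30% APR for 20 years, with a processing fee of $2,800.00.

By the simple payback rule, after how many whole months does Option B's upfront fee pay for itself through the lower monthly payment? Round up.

Option A: monthly rate = 8.8%/12 = 0.0073333; payment = 191,000 × 0.0073333 / (1 − (1+0.0073333)^−240) = $1,693.99.
Option B: at 8.30% the monthly rate is 0.0069167, so the payment is 191,000 × 0.0069167 / (1 − 1.0069167^−240) = $1,633.44.
Monthly savings = $1,693.99 − $1,633.44 = $60.55.
Break-even = $2,800.00 / $60.55 = 46.24 → 47 months.

47 months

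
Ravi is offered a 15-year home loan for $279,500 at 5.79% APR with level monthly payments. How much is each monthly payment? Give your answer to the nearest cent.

At 5.79% the monthly rate is 0.0048250, so the payment is 279,500 × 0.0048250 / (1 − 1.0048250^−180) = $2,326.99.

$2,326.99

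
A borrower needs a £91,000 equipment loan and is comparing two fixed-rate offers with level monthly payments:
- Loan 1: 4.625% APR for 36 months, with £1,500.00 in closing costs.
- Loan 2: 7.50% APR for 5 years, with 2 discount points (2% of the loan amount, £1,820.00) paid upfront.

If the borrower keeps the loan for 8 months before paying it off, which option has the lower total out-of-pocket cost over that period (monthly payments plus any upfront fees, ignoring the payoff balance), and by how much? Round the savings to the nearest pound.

Loan 2 by £6,789

Loan 1: monthly rate = 4.625%/12 = 0.0038542; payment = 91,000 × 0.0038542 / (1 − (1+0.0038542)^−36) = £2,712.06.
Loan 2: at 7.50% the monthly rate is 0.0062500, so the payment is 91,000 × 0.0062500 / (1 − 1.0062500^−60) = £1,823.45.
Over 8 months: Loan 1 costs 8 × £2,712.06 + £1,500.00 = £23,196.48; Loan 2 costs 8 × £1,823.45 + £1,820.00 = £16,407.60.
Loan 2 is cheaper by £23,196.48 − £16,407.60 = £6,788.88.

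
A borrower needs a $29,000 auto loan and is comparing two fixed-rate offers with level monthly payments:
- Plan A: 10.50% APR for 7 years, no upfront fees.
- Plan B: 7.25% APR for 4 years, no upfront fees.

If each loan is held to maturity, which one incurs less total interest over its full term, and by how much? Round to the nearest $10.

Plan B by $7,580

Plan A: at 10.50% the monthly rate is 0.0087500, so the payment is 29,000 × 0.0087500 / (1 − 1.0087500^−84) = $488.96.
Total interest on Plan A = 84 × $488.96 − $29,000 = $12,072.64.
Plan B: at 7.25% the monthly rate is 0.0060417, so the payment is 29,000 × 0.0060417 / (1 − 1.0060417^−48) = $697.81.
Total interest on Plan B = 48 × $697.81 − $29,000 = $4,494.88.
Plan B is lower by $7,577.76.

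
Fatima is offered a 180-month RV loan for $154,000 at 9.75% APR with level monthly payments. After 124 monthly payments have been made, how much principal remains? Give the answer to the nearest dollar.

$73,165

With monthly rate i = 9.75%/12 = 0.0081250, the balance after k of n payments is P · [(1+i)^n − (1+i)^k] / [(1+i)^n − 1].
(1+0.0081250)^180 = 4.29130371 and (1+0.0081250)^124 = 2.72761900, so the balance is 154,000 × (4.29130371 − 2.72761900) / (4.29130371 − 1) = $73,164.76.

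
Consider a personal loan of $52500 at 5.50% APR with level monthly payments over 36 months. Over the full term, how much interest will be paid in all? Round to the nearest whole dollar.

At 5.50% the monthly rate is 0.0045833, so the payment is 52,500 × 0.0045833 / (1 − 1.0045833^−36) = $1,585.28.
Total paid = 36 × $1,585.28 = $57,070.08; interest = $57,070.08 − $52,500 = $4,570.08.

$4,570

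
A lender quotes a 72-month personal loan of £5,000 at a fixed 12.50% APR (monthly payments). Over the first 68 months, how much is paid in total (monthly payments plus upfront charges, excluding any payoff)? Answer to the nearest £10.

£6,740

At 12.50% the monthly rate is 0.0104167, so the payment is 5,000 × 0.0104167 / (1 − 1.0104167^−72) = £99.06.
Total outlay = 68 × £99.06 = £6,736.08.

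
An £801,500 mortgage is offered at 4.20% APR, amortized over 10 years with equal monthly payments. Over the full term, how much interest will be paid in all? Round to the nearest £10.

£181,440

At 4.20% the monthly rate is 0.0035000, so the payment is 801,500 × 0.0035000 / (1 − 1.0035000^−120) = £8,191.20.
Total paid = 120 × £8,191.20 = £982,944.00; interest = £982,944.00 − £801,500 = £181,444.00.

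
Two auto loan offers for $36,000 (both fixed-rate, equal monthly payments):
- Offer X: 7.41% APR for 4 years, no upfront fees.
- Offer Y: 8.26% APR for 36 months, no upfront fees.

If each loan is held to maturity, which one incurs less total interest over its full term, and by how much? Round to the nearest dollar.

Offer Y by $941

Offer X: monthly rate = 7.41%/12 = 0.0061750; payment = 36,000 × 0.0061750 / (1 − (1+0.0061750)^−48) = $868.93.
Total interest on Offer X = 48 × $868.93 − $36,000 = $5,708.64.
Offer Y: monthly rate = 8.26%/12 = 0.0068833; payment = 36,000 × 0.0068833 / (1 − (1+0.0068833)^−36) = $1,132.43.
Total interest on Offer Y = 36 × $1,132.43 − $36,000 = $4,767.48.
Offer Y is lower by $941.16.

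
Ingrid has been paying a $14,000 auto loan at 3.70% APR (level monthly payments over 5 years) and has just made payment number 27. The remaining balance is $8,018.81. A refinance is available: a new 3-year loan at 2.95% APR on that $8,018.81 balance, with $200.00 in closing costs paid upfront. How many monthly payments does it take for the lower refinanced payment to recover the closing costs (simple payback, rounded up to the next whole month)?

Current payment = 14,000 × 3.7%/12 / (1 − (1+0.0030833)^−60) = $255.94.
Refinanced payment = 8,018.81 × 0.0024583 / (1 − (1+0.0024583)^−36) = $233.02.
Monthly savings = $255.94 − $233.02 = $22.92.
Break-even = $200.00 / $22.92 = 8.73 → 9 months.

9 months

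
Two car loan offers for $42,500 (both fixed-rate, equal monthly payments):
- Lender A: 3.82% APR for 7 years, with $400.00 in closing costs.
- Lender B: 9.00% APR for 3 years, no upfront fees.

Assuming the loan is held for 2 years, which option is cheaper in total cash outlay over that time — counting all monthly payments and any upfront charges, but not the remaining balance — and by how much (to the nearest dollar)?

Lender A: at 3.82% the monthly rate is 0.0031833, so the payment is 42,500 × 0.0031833 / (1 − 1.0031833^−84) = $577.41.
Lender B: monthly rate = 9%/12 = 0.0075000; payment = 42,500 × 0.0075000 / (1 − (1+0.0075000)^−36) = $1,351.49.
Over 24 months: Lender A costs 24 × $577.41 + $400.00 = $14,257.84; Lender B costs 24 × $1,351.49 = $32,435.76.
Lender A is cheaper by $32,435.76 − $14,257.84 = $18,177.92.

Lender A by $18,178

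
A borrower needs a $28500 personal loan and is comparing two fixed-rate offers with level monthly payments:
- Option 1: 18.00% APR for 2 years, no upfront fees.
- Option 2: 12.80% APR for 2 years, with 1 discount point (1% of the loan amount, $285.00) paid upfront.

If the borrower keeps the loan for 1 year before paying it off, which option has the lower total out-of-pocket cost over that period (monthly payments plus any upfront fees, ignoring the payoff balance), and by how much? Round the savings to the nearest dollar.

Option 1: monthly rate = 18%/12 = 0.0150000; payment = 28,500 × 0.0150000 / (1 − (1+0.0150000)^−24) = $1,422.84.
Option 2: at 12.80% the monthly rate is 0.0106667, so the payment is 28,500 × 0.0106667 / (1 − 1.0106667^−24) = $1,352.27.
Over 12 months: Option 1 costs 12 × $1,422.84 = $17,074.08; Option 2 costs 12 × $1,352.27 + $285.00 = $16,512.24.
Option 2 is cheaper by $17,074.08 − $16,512.24 = $561.84.

Option 2 by $562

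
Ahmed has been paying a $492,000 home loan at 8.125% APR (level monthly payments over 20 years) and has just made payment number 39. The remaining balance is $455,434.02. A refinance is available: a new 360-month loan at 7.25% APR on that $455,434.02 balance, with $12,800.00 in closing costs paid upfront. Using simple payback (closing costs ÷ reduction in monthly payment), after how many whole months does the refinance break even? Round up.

Current payment = 492,000 × 8.125%/12 / (1 − (1+0.0067708)^−240) = $4,153.64.
Refinanced payment = 455,434.02 × 0.0060417 / (1 − (1+0.0060417)^−360) = $3,106.86.
Monthly savings = $4,153.64 − $3,106.86 = $1,046.78.
Break-even = $12,800.00 / $1,046.78 = 12.23 → 13 months.

13 months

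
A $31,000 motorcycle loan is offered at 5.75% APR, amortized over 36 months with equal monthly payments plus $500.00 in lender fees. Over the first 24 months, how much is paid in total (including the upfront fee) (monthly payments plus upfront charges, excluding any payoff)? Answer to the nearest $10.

$23,050

Monthly rate = 5.75%/12 = 0.0047917; payment = 31,000 × 0.0047917 / (1 − (1+0.0047917)^−36) = $939.57.
Total outlay = 24 × $939.57 + $500.00 = $23,049.68.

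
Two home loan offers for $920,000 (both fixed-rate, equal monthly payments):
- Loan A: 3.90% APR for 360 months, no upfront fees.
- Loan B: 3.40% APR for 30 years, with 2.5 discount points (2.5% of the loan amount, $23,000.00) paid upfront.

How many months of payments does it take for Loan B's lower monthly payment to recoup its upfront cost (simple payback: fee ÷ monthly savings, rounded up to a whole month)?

89 months

Loan A: monthly rate = 3.9%/12 = 0.0032500; payment = 920,000 × 0.0032500 / (1 − (1+0.0032500)^−360) = $4,339.35.
Loan B: at 3.40% the monthly rate is 0.0028333, so the payment is 920,000 × 0.0028333 / (1 − 1.0028333^−360) = $4,080.03.
Monthly savings = $4,339.35 − $4,080.03 = $259.32.
Break-even = $23,000.00 / $259.32 = 88.69 → 89 months.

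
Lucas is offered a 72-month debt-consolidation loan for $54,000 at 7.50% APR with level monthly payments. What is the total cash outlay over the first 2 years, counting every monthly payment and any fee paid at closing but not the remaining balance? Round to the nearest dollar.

Monthly rate = 7.5%/12 = 0.0062500; payment = 54,000 × 0.0062500 / (1 − (1+0.0062500)^−72) = $933.67.
Total outlay = 24 × $933.67 = $22,408.08.

$22,408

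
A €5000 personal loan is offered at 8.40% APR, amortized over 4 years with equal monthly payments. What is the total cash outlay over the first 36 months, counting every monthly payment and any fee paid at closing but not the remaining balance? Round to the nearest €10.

At 8.40% the monthly rate is 0.0070000, so the payment is 5,000 × 0.0070000 / (1 − 1.0070000^−48) = €123.01.
Total outlay = 36 × €123.01 = €4,428.36.

€4,430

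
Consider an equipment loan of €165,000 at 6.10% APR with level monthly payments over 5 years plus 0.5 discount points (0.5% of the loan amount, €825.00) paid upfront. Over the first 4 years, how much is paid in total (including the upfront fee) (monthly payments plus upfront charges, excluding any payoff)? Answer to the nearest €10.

€154,310

Monthly rate = 6.1%/12 = 0.0050833; payment = 165,000 × 0.0050833 / (1 − (1+0.0050833)^−60) = €3,197.59.
Total outlay = 48 × €3,197.59 + €825.00 = €154,309.32.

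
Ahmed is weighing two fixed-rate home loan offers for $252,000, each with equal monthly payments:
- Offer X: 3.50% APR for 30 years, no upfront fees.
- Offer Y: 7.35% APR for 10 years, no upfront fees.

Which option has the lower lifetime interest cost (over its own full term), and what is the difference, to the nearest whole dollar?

Offer Y by $50,782

Offer X: monthly rate = 3.5%/12 = 0.0029167; payment = 252,000 × 0.0029167 / (1 − (1+0.0029167)^−360) = $1,131.59.
Total interest on Offer X = 360 × $1,131.59 − $252,000 = $155,372.40.
Offer Y: monthly rate = 7.35%/12 = 0.0061250; payment = 252,000 × 0.0061250 / (1 − (1+0.0061250)^−120) = $2,971.59.
Total interest on Offer Y = 120 × $2,971.59 − $252,000 = $104,590.80.
Offer Y is lower by $50,781.60.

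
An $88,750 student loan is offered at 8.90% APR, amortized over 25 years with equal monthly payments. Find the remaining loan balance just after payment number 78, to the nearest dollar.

$80,290

With monthly rate i = 8.9%/12 = 0.0074167, the balance after k of n payments is P · [(1+i)^n − (1+i)^k] / [(1+i)^n − 1].
(1+0.0074167)^300 = 9.17781840 and (1+0.0074167)^78 = 1.77955846, so the balance is 88,750 × (9.17781840 − 1.77955846) / (9.17781840 − 1) = $80,289.82.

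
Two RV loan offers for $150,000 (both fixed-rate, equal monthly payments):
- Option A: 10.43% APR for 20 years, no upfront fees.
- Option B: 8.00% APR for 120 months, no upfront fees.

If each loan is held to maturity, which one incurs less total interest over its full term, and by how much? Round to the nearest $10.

Option A: at 10.43% the monthly rate is 0.0086917, so the payment is 150,000 × 0.0086917 / (1 − 1.0086917^−240) = $1,490.52.
Total interest on Option A = 240 × $1,490.52 − $150,000 = $207,724.80.
Option B: monthly rate = 8%/12 = 0.0066667; payment = 150,000 × 0.0066667 / (1 − (1+0.0066667)^−120) = $1,819.91.
Total interest on Option B = 120 × $1,819.91 − $150,000 = $68,389.20.
Option B is lower by $139,335.60.

Option B by $139,340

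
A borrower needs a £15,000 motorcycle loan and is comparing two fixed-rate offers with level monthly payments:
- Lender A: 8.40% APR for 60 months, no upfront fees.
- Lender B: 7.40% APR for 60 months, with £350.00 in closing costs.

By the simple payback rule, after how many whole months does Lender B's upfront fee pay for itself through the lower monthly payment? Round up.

Lender A: monthly rate = 8.4%/12 = 0.0070000; payment = 15,000 × 0.0070000 / (1 − (1+0.0070000)^−60) = £307.03.
Lender B: monthly rate = 7.4%/12 = 0.0061667; payment = 15,000 × 0.0061667 / (1 − (1+0.0061667)^−60) = £299.86.
Monthly savings = £307.03 − £299.86 = £7.17.
Break-even = £350.00 / £7.17 = 48.81 → 49 months.

49 months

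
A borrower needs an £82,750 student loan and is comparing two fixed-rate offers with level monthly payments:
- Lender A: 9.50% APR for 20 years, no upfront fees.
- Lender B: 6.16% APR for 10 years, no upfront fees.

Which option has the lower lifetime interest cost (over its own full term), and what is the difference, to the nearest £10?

Lender B by £74,080

Lender A: monthly rate = 9.5%/12 = 0.0079167; payment = 82,750 × 0.0079167 / (1 − (1+0.0079167)^−240) = £771.34.
Total interest on Lender A = 240 × £771.34 − £82,750 = £102,371.60.
Lender B: monthly rate = 6.16%/12 = 0.0051333; payment = 82,750 × 0.0051333 / (1 − (1+0.0051333)^−120) = £925.36.
Total interest on Lender B = 120 × £925.36 − £82,750 = £28,293.20.
Lender B is lower by £74,078.40.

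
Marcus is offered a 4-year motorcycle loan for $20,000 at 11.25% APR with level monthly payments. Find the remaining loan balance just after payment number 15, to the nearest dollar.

$14,682

With monthly rate i = 11.25%/12 = 0.0093750, the balance after k of n payments is P · [(1+i)^n − (1+i)^k] / [(1+i)^n − 1].
(1+0.0093750)^48 = 1.56502800 and (1+0.0093750)^15 = 1.15023919, so the balance is 20,000 × (1.56502800 − 1.15023919) / (1.56502800 − 1) = $14,682.06.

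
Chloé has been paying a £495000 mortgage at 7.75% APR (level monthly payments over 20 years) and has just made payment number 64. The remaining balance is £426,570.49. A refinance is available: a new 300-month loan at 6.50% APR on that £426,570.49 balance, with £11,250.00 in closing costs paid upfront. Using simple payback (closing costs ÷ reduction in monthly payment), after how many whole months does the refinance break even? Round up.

10 months

Current payment = 495,000 × 7.75%/12 / (1 − (1+0.0064583)^−240) = £4,063.70.
Refinanced payment = 426,570.49 × 0.0054167 / (1 − (1+0.0054167)^−300) = £2,880.23.
Monthly savings = £4,063.70 − £2,880.23 = £1,183.47.
Break-even = £11,250.00 / £1,183.47 = 9.51 → 10 months.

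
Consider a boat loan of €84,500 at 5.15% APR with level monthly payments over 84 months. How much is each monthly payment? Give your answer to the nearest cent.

At 5.15% the monthly rate is 0.0042917, so the payment is 84,500 × 0.0042917 / (1 − 1.0042917^−84) = €1,200.28.

€1,200.28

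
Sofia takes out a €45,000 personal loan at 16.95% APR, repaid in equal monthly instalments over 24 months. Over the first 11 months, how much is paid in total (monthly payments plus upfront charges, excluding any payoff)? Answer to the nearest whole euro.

Monthly rate = 16.95%/12 = 0.0141250; payment = 45,000 × 0.0141250 / (1 − (1+0.0141250)^−24) = €2,223.82.
Total outlay = 11 × €2,223.82 = €24,462.02.

€24,462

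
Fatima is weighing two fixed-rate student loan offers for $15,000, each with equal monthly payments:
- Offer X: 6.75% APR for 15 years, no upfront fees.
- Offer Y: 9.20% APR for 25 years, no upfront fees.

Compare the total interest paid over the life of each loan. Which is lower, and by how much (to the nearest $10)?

Offer X by $14,490

Offer X: at 6.75% the monthly rate is 0.0056250, so the payment is 15,000 × 0.0056250 / (1 − 1.0056250^−180) = $132.74.
Total interest on Offer X = 180 × $132.74 − $15,000 = $8,893.20.
Offer Y: monthly rate = 9.2%/12 = 0.0076667; payment = 15,000 × 0.0076667 / (1 − (1+0.0076667)^−300) = $127.94.
Total interest on Offer Y = 300 × $127.94 − $15,000 = $23,382.00.
Offer X is lower by $14,488.80.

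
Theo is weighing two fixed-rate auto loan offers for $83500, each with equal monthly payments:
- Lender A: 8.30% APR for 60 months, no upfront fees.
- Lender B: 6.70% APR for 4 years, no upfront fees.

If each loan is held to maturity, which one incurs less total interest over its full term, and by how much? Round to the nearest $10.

Lender B by $6,890

Lender A: monthly rate = 8.3%/12 = 0.0069167; payment = 83,500 × 0.0069167 / (1 − (1+0.0069167)^−60) = $1,705.09.
Total interest on Lender A = 60 × $1,705.09 − $83,500 = $18,805.40.
Lender B: monthly rate = 6.7%/12 = 0.0055833; payment = 83,500 × 0.0055833 / (1 − (1+0.0055833)^−48) = $1,987.91.
Total interest on Lender B = 48 × $1,987.91 − $83,500 = $11,919.68.
Lender B is lower by $6,885.72.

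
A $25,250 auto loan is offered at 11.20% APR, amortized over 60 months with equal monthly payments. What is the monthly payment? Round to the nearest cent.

$551.52

At 11.20% the monthly rate is 0.0093333, so the payment is 25,250 × 0.0093333 / (1 − 1.0093333^−60) = $551.52.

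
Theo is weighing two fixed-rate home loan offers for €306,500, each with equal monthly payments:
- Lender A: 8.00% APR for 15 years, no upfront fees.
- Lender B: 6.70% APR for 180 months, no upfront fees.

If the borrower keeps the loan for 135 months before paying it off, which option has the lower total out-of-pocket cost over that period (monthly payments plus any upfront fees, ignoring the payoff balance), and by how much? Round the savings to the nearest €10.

Lender B by €30,420

Lender A: monthly rate = 8%/12 = 0.0066667; payment = 306,500 × 0.0066667 / (1 − (1+0.0066667)^−180) = €2,929.07.
Lender B: monthly rate = 6.7%/12 = 0.0055833; payment = 306,500 × 0.0055833 / (1 − (1+0.0055833)^−180) = €2,703.76.
Over 135 months: Lender A costs 135 × €2,929.07 = €395,424.45; Lender B costs 135 × €2,703.76 = €365,007.60.
Lender B is cheaper by €395,424.45 − €365,007.60 = €30,416.85.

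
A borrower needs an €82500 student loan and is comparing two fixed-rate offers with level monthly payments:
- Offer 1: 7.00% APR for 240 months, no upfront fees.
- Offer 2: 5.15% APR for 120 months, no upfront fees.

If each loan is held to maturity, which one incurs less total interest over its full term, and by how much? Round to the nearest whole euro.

Offer 2 by €47,777

Offer 1: monthly rate = 7%/12 = 0.0058333; payment = 82,500 × 0.0058333 / (1 − (1+0.0058333)^−240) = €639.62.
Total interest on Offer 1 = 240 × €639.62 − €82,500 = €71,008.80.
Offer 2: at 5.15% the monthly rate is 0.0042917, so the payment is 82,500 × 0.0042917 / (1 − 1.0042917^−120) = €881.10.
Total interest on Offer 2 = 120 × €881.10 − €82,500 = €23,232.00.
Offer 2 is lower by €47,776.80.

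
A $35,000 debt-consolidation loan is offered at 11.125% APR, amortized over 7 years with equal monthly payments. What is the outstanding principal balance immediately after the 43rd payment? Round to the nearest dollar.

With monthly rate i = 11.125%/12 = 0.0092708, the balance after k of n payments is P · [(1+i)^n − (1+i)^k] / [(1+i)^n − 1].
(1+0.0092708)^84 = 2.17094450 and (1+0.0092708)^43 = 1.48707230, so the balance is 35,000 × (2.17094450 − 1.48707230) / (2.17094450 − 1) = $20,441.21.

$20,441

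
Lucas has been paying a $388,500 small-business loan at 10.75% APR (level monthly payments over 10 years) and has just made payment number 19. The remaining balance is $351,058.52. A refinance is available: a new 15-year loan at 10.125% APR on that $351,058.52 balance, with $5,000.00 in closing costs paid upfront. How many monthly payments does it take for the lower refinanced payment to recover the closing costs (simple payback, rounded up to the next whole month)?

4 months

Current payment = 388,500 × 10.75%/12 / (1 − (1+0.0089583)^−120) = $5,296.76.
Refinanced payment = 351,058.52 × 0.0084375 / (1 − (1+0.0084375)^−180) = $3,799.38.
Monthly savings = $5,296.76 − $3,799.38 = $1,497.38.
Break-even = $5,000.00 / $1,497.38 = 3.34 → 4 months.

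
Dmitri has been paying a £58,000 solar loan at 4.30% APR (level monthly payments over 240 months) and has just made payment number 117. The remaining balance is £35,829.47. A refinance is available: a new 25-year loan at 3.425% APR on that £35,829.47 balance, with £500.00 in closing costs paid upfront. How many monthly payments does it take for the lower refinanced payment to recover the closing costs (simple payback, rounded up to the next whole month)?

3 months

Current payment = 58,000 × 4.3%/12 / (1 − (1+0.0035833)^−240) = £360.70.
Refinanced payment = 35,829.47 × 0.0028542 / (1 − (1+0.0028542)^−300) = £177.93.
Monthly savings = £360.70 − £177.93 = £182.77.
Break-even = £500.00 / £182.77 = 2.74 → 3 months.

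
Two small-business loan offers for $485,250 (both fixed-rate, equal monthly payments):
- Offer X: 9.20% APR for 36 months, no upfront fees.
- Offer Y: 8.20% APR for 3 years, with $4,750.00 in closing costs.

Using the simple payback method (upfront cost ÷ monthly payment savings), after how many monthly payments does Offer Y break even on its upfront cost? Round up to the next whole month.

22 months

Offer X: at 9.20% the monthly rate is 0.0076667, so the payment is 485,250 × 0.0076667 / (1 − 1.0076667^−36) = $15,476.03.
Offer Y: at 8.20% the monthly rate is 0.0068333, so the payment is 485,250 × 0.0068333 / (1 − 1.0068333^−36) = $15,250.78.
Monthly savings = $15,476.03 − $15,250.78 = $225.25.
Break-even = $4,750.00 / $225.25 = 21.09 → 22 months.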